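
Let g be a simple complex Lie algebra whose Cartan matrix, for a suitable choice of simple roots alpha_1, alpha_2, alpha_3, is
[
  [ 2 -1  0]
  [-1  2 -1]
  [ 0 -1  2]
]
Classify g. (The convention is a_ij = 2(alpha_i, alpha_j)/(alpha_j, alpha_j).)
A_3

The matrix has rank 3 with 2's on the diagonal. Reading the off-diagonal entries as Dynkin edges (a single edge where a_ij = a_ji = -1; a double or triple edge where a_ij * a_ji = 2 or 3), the diagram is a chain of 3 nodes with single edges (A_3). One simple-root ordering that puts it in standard form is (alpha_3, alpha_2, alpha_1). So the algebra is type A_3, i.e. sl(4).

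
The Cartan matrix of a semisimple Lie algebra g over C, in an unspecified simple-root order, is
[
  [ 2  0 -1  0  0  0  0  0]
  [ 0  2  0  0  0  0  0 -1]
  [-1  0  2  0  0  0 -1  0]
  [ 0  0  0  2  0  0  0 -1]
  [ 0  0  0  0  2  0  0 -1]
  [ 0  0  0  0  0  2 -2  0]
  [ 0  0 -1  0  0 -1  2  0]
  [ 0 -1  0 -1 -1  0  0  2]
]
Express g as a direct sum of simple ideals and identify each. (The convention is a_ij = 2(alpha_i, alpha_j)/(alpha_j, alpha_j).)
C4 + D4

The diagram associated to this matrix has two connected components: the simple roots {alpha_1, alpha_3, alpha_6, alpha_7} form a chain of 4 nodes with a double edge at one end; the terminal node there is the unique long simple root (C_4), and {alpha_2, alpha_4, alpha_5, alpha_8} form a chain of 2 nodes with a fork of two nodes at one end (D_4). A semisimple Lie algebra decomposes uniquely as the direct sum of simple ideals, one per connected component of its Dynkin diagram, so g ≅ C_4 ⊕ D_4 (dimension 36 + 28 = 64).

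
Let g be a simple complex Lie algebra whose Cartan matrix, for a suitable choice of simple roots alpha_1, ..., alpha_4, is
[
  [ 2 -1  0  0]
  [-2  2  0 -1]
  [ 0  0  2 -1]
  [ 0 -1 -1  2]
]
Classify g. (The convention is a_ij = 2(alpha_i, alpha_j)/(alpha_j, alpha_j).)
B_4 (so(9))

The matrix has rank 4 with 2's on the diagonal. Reading the off-diagonal entries as Dynkin edges (a single edge where a_ij = a_ji = -1; a double or triple edge where a_ij * a_ji = 2 or 3), the diagram is a chain of 4 nodes with a double edge at one end; the terminal node there is the unique short simple root (B_4). One simple-root ordering that puts it in standard form is (alpha_3, alpha_4, alpha_2, alpha_1). So the algebra is type B_4, i.e. so(9).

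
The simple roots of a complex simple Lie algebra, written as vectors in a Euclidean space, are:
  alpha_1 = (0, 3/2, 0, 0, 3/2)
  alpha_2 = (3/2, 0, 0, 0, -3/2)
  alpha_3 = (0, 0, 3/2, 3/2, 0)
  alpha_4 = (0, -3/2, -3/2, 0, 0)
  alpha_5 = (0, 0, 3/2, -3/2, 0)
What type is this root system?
D_5

Compute the Cartan integers a_ij = 2(alpha_i, alpha_j)/(alpha_j, alpha_j); the resulting 5x5 Cartan matrix is
[[2, -1, 0, -1, 0], [-1, 2, 0, 0, 0], [0, 0, 2, -1, 0], [-1, 0, -1, 2, -1], [0, 0, 0, -1, 2]].
All simple roots have the same length, so the diagram is simply laced. The associated Dynkin diagram is a chain of 3 nodes with a fork of two nodes at one end (D_5), so the type is D_5 (the algebra so(10)).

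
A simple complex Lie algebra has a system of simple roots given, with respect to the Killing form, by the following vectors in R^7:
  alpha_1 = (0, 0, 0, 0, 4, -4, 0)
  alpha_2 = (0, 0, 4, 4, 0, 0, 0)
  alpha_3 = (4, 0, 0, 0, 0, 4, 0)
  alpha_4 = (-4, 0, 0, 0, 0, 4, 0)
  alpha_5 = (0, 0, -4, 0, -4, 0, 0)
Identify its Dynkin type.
D_5 (so(10))

Compute the Cartan integers a_ij = 2(alpha_i, alpha_j)/(alpha_j, alpha_j); the resulting 5x5 Cartan matrix is
[[2, 0, -1, -1, -1], [0, 2, 0, 0, -1], [-1, 0, 2, 0, 0], [-1, 0, 0, 2, 0], [-1, -1, 0, 0, 2]].
All simple roots have the same length, so the diagram is simply laced. The associated Dynkin diagram is a chain of 3 nodes with a fork of two nodes at one end (D_5), so the type is D_5 (the algebra so(10)).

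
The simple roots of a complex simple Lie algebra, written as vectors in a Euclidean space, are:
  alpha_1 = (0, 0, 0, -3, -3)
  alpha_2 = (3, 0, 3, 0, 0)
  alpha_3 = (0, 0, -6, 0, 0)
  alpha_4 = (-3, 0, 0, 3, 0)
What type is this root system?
Compute the Cartan integers a_ij = 2(alpha_i, alpha_j)/(alpha_j, alpha_j); the resulting 4x4 Cartan matrix is
[[2, 0, 0, -1], [0, 2, -1, -1], [0, -2, 2, 0], [-1, -1, 0, 2]].
The roots have two lengths (squared-length ratio 2:1); the short ones are alpha_{1,2,4}. The associated Dynkin diagram is a chain of 4 nodes with a double edge at one end; the terminal node there is the unique long simple root (C_4), so the type is C_4 (the algebra sp(8)).

C_4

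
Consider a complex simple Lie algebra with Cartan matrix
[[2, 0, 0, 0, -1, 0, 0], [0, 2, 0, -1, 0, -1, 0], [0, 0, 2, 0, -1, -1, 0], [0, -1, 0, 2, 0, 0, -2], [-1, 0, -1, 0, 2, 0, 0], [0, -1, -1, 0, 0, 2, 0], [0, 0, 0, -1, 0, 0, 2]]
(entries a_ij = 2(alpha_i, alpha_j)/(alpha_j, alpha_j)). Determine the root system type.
The matrix has rank 7 with 2's on the diagonal. Reading the off-diagonal entries as Dynkin edges (a single edge where a_ij = a_ji = -1; a double or triple edge where a_ij * a_ji = 2 or 3), the diagram is a chain of 7 nodes with a double edge at one end; the terminal node there is the unique short simple root (B_7). One simple-root ordering that puts it in standard form is (alpha_1, alpha_5, alpha_3, alpha_6, alpha_2, alpha_4, alpha_7). So the algebra is type B_7, i.e. so(15).

B_7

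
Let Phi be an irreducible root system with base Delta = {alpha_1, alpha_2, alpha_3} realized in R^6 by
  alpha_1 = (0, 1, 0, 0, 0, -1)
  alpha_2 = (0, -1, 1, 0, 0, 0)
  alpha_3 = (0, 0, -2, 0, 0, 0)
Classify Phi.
C_3

Compute the Cartan integers a_ij = 2(alpha_i, alpha_j)/(alpha_j, alpha_j); the resulting 3x3 Cartan matrix is
[[2, -1, 0], [-1, 2, -1], [0, -2, 2]].
The roots have two lengths (squared-length ratio 2:1); the short ones are alpha_{1,2}. The associated Dynkin diagram is a chain of 3 nodes with a double edge at one end; the terminal node there is the unique long simple root (C_3), so the type is C_3 (the algebra sp(6)).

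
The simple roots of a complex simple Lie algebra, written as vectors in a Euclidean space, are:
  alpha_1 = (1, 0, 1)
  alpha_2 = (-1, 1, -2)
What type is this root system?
Compute the Cartan integers a_ij = 2(alpha_i, alpha_j)/(alpha_j, alpha_j); the resulting 2x2 Cartan matrix is
[[2, -1], [-3, 2]].
The roots have two lengths (squared-length ratio 3:1); the short ones are alpha_{1}. The associated Dynkin diagram is two nodes joined by a triple edge (G_2), so the type is G_2.

G2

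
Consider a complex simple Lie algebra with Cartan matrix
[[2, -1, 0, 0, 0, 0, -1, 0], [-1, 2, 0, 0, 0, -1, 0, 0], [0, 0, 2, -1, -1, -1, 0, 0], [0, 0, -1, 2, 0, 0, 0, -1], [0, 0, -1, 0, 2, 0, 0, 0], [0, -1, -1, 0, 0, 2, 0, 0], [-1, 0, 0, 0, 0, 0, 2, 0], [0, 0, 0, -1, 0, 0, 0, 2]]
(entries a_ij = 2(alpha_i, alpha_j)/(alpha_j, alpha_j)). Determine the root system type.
The matrix has rank 8 with 2's on the diagonal. Reading the off-diagonal entries as Dynkin edges (a single edge where a_ij = a_ji = -1; a double or triple edge where a_ij * a_ji = 2 or 3), the diagram is a chain of 7 nodes with one extra node attached to the third node from one end (E_8). One simple-root ordering that puts it in standard form is (alpha_8, alpha_5, alpha_4, alpha_3, alpha_6, alpha_2, alpha_1, alpha_7). So the algebra is type E_8.

type E_8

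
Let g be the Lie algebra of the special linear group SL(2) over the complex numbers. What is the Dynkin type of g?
This is sl(2), which has dimension 2^2 - 1 = 3 and rank 2 - 1 = 1 (a Cartan subalgebra is the diagonal traceless matrices). In the classification of classical Lie algebras, the special linear algebra sl(n+1) has type A_n; here n = 1, so the Dynkin diagram is a chain of 1 nodes with single edges (A_1). Hence the type is A_1.

A_1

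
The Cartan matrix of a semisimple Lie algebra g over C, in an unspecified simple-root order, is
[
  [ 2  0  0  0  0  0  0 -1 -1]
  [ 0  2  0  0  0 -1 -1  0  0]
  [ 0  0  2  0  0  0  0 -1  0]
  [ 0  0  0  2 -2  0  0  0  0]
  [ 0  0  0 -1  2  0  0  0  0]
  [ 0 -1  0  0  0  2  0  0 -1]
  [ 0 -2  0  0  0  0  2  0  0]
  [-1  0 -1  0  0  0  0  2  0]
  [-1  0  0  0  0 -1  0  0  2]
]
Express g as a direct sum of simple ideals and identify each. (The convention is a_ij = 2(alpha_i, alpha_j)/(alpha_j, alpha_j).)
B_2 ⊕ C_7

The diagram associated to this matrix has two connected components: the simple roots {alpha_4, alpha_5} form a chain of 2 nodes with a double edge at one end; the terminal node there is the unique short simple root (B_2), and {alpha_1, alpha_2, alpha_3, alpha_6, alpha_7, alpha_8, alpha_9} form a chain of 7 nodes with a double edge at one end; the terminal node there is the unique long simple root (C_7). A semisimple Lie algebra decomposes uniquely as the direct sum of simple ideals, one per connected component of its Dynkin diagram, so g ≅ B_2 ⊕ C_7 (dimension 10 + 105 = 115).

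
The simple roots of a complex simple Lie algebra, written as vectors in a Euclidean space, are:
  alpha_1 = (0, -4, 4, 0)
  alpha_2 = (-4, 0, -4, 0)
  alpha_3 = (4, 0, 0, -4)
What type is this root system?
Compute the Cartan integers a_ij = 2(alpha_i, alpha_j)/(alpha_j, alpha_j); the resulting 3x3 Cartan matrix is
[[2, -1, 0], [-1, 2, -1], [0, -1, 2]].
All simple roots have the same length, so the diagram is simply laced. The associated Dynkin diagram is a chain of 3 nodes with single edges (A_3), so the type is A_3 (the algebra sl(4)).

A_3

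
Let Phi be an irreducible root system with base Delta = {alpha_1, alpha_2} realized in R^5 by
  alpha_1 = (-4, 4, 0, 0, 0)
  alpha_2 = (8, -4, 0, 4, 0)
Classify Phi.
Compute the Cartan integers a_ij = 2(alpha_i, alpha_j)/(alpha_j, alpha_j); the resulting 2x2 Cartan matrix is
[[2, -1], [-3, 2]].
The roots have two lengths (squared-length ratio 3:1); the short ones are alpha_{1}. The associated Dynkin diagram is two nodes joined by a triple edge (G_2), so the type is G_2.

G_2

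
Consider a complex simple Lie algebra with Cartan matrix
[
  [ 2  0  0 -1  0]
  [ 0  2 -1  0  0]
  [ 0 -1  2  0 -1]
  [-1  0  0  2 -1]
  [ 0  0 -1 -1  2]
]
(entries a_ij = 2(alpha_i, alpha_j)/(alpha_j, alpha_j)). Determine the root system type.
type A_5

The matrix has rank 5 with 2's on the diagonal. Reading the off-diagonal entries as Dynkin edges (a single edge where a_ij = a_ji = -1; a double or triple edge where a_ij * a_ji = 2 or 3), the diagram is a chain of 5 nodes with single edges (A_5). One simple-root ordering that puts it in standard form is (alpha_2, alpha_3, alpha_5, alpha_4, alpha_1). So the algebra is type A_5, i.e. sl(6).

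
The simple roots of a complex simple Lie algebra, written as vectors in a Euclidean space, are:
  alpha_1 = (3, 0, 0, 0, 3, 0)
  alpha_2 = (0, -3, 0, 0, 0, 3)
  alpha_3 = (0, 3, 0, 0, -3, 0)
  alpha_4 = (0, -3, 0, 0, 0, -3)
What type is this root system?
D4

Compute the Cartan integers a_ij = 2(alpha_i, alpha_j)/(alpha_j, alpha_j); the resulting 4x4 Cartan matrix is
[[2, 0, -1, 0], [0, 2, -1, 0], [-1, -1, 2, -1], [0, 0, -1, 2]].
All simple roots have the same length, so the diagram is simply laced. The associated Dynkin diagram is a chain of 2 nodes with a fork of two nodes at one end (D_4), so the type is D_4 (the algebra so(8)).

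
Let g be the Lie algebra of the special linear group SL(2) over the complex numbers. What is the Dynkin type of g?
A_1

This is sl(2), which has dimension 2^2 - 1 = 3 and rank 2 - 1 = 1 (a Cartan subalgebra is the diagonal traceless matrices). In the classification of classical Lie algebras, the special linear algebra sl(n+1) has type A_n; here n = 1, so the Dynkin diagram is a chain of 1 nodes with single edges (A_1). Hence the type is A_1.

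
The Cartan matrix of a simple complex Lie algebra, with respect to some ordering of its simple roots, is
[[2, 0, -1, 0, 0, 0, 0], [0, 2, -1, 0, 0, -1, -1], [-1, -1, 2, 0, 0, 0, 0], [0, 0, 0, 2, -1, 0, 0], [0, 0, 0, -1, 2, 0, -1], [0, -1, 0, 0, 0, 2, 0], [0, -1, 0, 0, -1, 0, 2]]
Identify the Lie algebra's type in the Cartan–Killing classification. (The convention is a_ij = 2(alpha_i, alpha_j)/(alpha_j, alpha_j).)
The matrix has rank 7 with 2's on the diagonal. Reading the off-diagonal entries as Dynkin edges (a single edge where a_ij = a_ji = -1; a double or triple edge where a_ij * a_ji = 2 or 3), the diagram is a chain of 6 nodes with one extra node attached to the third node from one end (E_7). One simple-root ordering that puts it in standard form is (alpha_1, alpha_6, alpha_3, alpha_2, alpha_7, alpha_5, alpha_4). So the algebra is type E_7.

E_7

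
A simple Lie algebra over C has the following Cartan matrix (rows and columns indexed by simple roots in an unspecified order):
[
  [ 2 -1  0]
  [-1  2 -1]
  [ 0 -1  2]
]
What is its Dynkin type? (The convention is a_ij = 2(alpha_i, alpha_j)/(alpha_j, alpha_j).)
The matrix has rank 3 with 2's on the diagonal. Reading the off-diagonal entries as Dynkin edges (a single edge where a_ij = a_ji = -1; a double or triple edge where a_ij * a_ji = 2 or 3), the diagram is a chain of 3 nodes with single edges (A_3). One simple-root ordering that puts it in standard form is (alpha_3, alpha_2, alpha_1). So the algebra is type A_3, i.e. sl(4).

A_3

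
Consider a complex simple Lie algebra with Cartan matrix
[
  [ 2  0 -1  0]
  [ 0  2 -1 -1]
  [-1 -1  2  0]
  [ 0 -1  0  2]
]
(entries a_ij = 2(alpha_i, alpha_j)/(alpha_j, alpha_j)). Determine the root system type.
The matrix has rank 4 with 2's on the diagonal. Reading the off-diagonal entries as Dynkin edges (a single edge where a_ij = a_ji = -1; a double or triple edge where a_ij * a_ji = 2 or 3), the diagram is a chain of 4 nodes with single edges (A_4). One simple-root ordering that puts it in standard form is (alpha_1, alpha_3, alpha_2, alpha_4). So the algebra is type A_4, i.e. sl(5).

A_4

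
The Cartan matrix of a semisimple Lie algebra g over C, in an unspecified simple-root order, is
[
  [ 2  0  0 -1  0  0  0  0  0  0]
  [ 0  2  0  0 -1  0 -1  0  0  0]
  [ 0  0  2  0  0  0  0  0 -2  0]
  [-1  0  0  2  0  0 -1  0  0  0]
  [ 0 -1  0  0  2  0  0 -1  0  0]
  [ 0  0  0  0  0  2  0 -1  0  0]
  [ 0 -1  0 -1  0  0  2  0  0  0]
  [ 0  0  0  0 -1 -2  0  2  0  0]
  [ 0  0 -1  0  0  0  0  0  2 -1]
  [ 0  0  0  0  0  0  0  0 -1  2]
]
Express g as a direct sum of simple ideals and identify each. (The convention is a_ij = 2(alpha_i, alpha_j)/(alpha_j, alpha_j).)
The diagram associated to this matrix has two connected components: the simple roots {alpha_1, alpha_2, alpha_4, alpha_5, alpha_6, alpha_7, alpha_8} form a chain of 7 nodes with a double edge at one end; the terminal node there is the unique short simple root (B_7), and {alpha_3, alpha_9, alpha_10} form a chain of 3 nodes with a double edge at one end; the terminal node there is the unique long simple root (C_3). A semisimple Lie algebra decomposes uniquely as the direct sum of simple ideals, one per connected component of its Dynkin diagram, so g ≅ B_7 ⊕ C_3 (dimension 105 + 21 = 126).

B_7 ⊕ C_3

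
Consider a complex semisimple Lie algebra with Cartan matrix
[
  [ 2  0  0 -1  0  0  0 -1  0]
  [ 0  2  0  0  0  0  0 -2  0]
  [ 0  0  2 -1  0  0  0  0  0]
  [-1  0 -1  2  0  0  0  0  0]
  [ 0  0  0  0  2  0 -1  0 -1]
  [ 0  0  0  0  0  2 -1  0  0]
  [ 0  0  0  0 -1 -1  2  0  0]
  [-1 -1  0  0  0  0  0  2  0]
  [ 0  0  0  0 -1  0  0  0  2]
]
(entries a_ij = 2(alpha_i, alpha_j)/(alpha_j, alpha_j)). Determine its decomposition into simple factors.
The diagram associated to this matrix has two connected components: the simple roots {alpha_5, alpha_6, alpha_7, alpha_9} form a chain of 4 nodes with single edges (A_4), and {alpha_1, alpha_2, alpha_3, alpha_4, alpha_8} form a chain of 5 nodes with a double edge at one end; the terminal node there is the unique long simple root (C_5). A semisimple Lie algebra decomposes uniquely as the direct sum of simple ideals, one per connected component of its Dynkin diagram, so g ≅ A_4 ⊕ C_5 (dimension 24 + 55 = 79).

A4 ⊕ C5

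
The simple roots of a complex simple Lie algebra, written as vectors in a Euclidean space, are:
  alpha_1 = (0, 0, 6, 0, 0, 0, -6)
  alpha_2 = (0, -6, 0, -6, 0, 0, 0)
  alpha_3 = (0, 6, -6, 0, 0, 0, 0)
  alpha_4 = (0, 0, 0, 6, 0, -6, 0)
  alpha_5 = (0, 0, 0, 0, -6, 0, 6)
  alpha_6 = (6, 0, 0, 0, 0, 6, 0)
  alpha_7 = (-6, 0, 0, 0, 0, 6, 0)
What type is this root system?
Compute the Cartan integers a_ij = 2(alpha_i, alpha_j)/(alpha_j, alpha_j); the resulting 7x7 Cartan matrix is
[[2, 0, -1, 0, -1, 0, 0], [0, 2, -1, -1, 0, 0, 0], [-1, -1, 2, 0, 0, 0, 0], [0, -1, 0, 2, 0, -1, -1], [-1, 0, 0, 0, 2, 0, 0], [0, 0, 0, -1, 0, 2, 0], [0, 0, 0, -1, 0, 0, 2]].
All simple roots have the same length, so the diagram is simply laced. The associated Dynkin diagram is a chain of 5 nodes with a fork of two nodes at one end (D_7), so the type is D_7 (the algebra so(14)).

D_7 (so(14))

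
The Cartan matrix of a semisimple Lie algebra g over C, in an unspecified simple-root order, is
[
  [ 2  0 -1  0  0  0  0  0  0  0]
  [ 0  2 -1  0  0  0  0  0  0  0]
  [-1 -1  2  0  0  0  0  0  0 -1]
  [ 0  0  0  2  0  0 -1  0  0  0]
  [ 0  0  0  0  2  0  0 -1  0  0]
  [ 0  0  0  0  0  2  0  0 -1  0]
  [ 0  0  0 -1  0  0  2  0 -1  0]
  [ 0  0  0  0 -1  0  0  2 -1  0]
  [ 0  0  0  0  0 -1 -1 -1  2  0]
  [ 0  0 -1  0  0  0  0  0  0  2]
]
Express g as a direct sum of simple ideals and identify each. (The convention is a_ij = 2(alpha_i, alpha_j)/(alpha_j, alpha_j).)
D4 ⊕ E6

The diagram associated to this matrix has two connected components: the simple roots {alpha_1, alpha_2, alpha_3, alpha_10} form a chain of 2 nodes with a fork of two nodes at one end (D_4), and {alpha_4, alpha_5, alpha_6, alpha_7, alpha_8, alpha_9} form a chain of 5 nodes with one extra node attached to the third node from one end (E_6). A semisimple Lie algebra decomposes uniquely as the direct sum of simple ideals, one per connected component of its Dynkin diagram, so g ≅ D_4 ⊕ E_6 (dimension 28 + 78 = 106).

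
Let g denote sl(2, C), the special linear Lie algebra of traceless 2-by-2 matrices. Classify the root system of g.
A1

This is sl(2), which has dimension 2^2 - 1 = 3 and rank 2 - 1 = 1 (a Cartan subalgebra is the diagonal traceless matrices). In the classification of classical Lie algebras, the special linear algebra sl(n+1) has type A_n; here n = 1, so the Dynkin diagram is a chain of 1 nodes with single edges (A_1). Hence the type is A_1.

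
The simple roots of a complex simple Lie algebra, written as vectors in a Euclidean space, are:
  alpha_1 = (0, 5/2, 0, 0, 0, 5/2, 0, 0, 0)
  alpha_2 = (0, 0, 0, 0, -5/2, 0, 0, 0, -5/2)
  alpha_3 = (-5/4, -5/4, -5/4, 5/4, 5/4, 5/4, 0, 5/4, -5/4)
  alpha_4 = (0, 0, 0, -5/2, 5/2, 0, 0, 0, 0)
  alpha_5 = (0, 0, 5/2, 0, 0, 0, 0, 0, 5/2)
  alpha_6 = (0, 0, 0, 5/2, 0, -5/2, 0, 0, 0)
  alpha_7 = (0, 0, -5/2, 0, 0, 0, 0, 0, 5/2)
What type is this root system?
E_7

Compute the Cartan integers a_ij = 2(alpha_i, alpha_j)/(alpha_j, alpha_j); the resulting 7x7 Cartan matrix is
[[2, 0, 0, 0, 0, -1, 0], [0, 2, 0, -1, -1, 0, -1], [0, 0, 2, 0, -1, 0, 0], [0, -1, 0, 2, 0, -1, 0], [0, -1, -1, 0, 2, 0, 0], [-1, 0, 0, -1, 0, 2, 0], [0, -1, 0, 0, 0, 0, 2]].
All simple roots have the same length, so the diagram is simply laced. The associated Dynkin diagram is a chain of 6 nodes with one extra node attached to the third node from one end (E_7), so the type is E_7.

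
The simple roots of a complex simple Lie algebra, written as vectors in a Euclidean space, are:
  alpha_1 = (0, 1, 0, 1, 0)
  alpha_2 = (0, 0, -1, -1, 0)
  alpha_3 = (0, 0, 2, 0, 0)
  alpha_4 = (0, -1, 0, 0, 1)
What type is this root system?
Compute the Cartan integers a_ij = 2(alpha_i, alpha_j)/(alpha_j, alpha_j); the resulting 4x4 Cartan matrix is
[[2, -1, 0, -1], [-1, 2, -1, 0], [0, -2, 2, 0], [-1, 0, 0, 2]].
The roots have two lengths (squared-length ratio 2:1); the short ones are alpha_{1,2,4}. The associated Dynkin diagram is a chain of 4 nodes with a double edge at one end; the terminal node there is the unique long simple root (C_4), so the type is C_4 (the algebra sp(8)).

type C_4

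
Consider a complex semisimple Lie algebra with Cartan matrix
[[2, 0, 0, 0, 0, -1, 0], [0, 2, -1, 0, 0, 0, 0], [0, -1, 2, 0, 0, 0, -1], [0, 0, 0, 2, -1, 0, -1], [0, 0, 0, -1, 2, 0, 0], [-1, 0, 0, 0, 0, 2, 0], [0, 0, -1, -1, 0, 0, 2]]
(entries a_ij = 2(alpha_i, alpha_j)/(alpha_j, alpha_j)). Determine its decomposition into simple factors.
A2 + A5

The diagram associated to this matrix has two connected components: the simple roots {alpha_1, alpha_6} form a chain of 2 nodes with single edges (A_2), and {alpha_2, alpha_3, alpha_4, alpha_5, alpha_7} form a chain of 5 nodes with single edges (A_5). A semisimple Lie algebra decomposes uniquely as the direct sum of simple ideals, one per connected component of its Dynkin diagram, so g ≅ A_2 ⊕ A_5 (dimension 8 + 35 = 43).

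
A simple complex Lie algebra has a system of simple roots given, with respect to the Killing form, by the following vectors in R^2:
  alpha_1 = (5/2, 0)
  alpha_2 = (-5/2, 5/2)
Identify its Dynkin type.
Compute the Cartan integers a_ij = 2(alpha_i, alpha_j)/(alpha_j, alpha_j); the resulting 2x2 Cartan matrix is
[[2, -1], [-2, 2]].
The roots have two lengths (squared-length ratio 2:1); the short ones are alpha_{1}. The associated Dynkin diagram is a chain of 2 nodes with a double edge at one end; the terminal node there is the unique short simple root (B_2), so the type is B_2 (the algebra so(5)).

B_2 (so(5))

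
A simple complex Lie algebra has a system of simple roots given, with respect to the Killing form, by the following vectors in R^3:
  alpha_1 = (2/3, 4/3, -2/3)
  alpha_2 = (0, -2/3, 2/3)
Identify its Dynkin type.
G2

Compute the Cartan integers a_ij = 2(alpha_i, alpha_j)/(alpha_j, alpha_j); the resulting 2x2 Cartan matrix is
[[2, -3], [-1, 2]].
The roots have two lengths (squared-length ratio 3:1); the short ones are alpha_{2}. The associated Dynkin diagram is two nodes joined by a triple edge (G_2), so the type is G_2.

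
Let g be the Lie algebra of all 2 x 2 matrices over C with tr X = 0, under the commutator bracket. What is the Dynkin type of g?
This is sl(2), which has dimension 2^2 - 1 = 3 and rank 2 - 1 = 1 (a Cartan subalgebra is the diagonal traceless matrices). In the classification of classical Lie algebras, the special linear algebra sl(n+1) has type A_n; here n = 1, so the Dynkin diagram is a chain of 1 nodes with single edges (A_1). Hence the type is A_1.

A_1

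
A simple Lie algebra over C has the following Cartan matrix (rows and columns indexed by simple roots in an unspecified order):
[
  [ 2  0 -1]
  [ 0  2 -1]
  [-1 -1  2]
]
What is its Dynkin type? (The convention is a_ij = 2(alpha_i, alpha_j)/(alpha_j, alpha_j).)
A3

The matrix has rank 3 with 2's on the diagonal. Reading the off-diagonal entries as Dynkin edges (a single edge where a_ij = a_ji = -1; a double or triple edge where a_ij * a_ji = 2 or 3), the diagram is a chain of 3 nodes with single edges (A_3). One simple-root ordering that puts it in standard form is (alpha_1, alpha_3, alpha_2). So the algebra is type A_3, i.e. sl(4).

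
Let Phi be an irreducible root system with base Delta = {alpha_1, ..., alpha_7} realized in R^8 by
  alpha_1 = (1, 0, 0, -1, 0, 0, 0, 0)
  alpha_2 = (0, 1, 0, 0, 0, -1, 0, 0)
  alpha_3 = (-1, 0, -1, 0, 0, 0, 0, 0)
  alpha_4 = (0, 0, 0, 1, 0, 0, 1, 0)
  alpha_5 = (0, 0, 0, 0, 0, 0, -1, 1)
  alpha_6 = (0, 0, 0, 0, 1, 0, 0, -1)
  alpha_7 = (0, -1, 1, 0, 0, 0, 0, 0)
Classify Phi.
Compute the Cartan integers a_ij = 2(alpha_i, alpha_j)/(alpha_j, alpha_j); the resulting 7x7 Cartan matrix is
[[2, 0, -1, -1, 0, 0, 0], [0, 2, 0, 0, 0, 0, -1], [-1, 0, 2, 0, 0, 0, -1], [-1, 0, 0, 2, -1, 0, 0], [0, 0, 0, -1, 2, -1, 0], [0, 0, 0, 0, -1, 2, 0], [0, -1, -1, 0, 0, 0, 2]].
All simple roots have the same length, so the diagram is simply laced. The associated Dynkin diagram is a chain of 7 nodes with single edges (A_7), so the type is A_7 (the algebra sl(8)).

type A_7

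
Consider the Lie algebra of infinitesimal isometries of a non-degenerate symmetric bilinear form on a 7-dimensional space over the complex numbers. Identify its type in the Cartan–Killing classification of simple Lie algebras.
B_3

This is so(7) with 7 odd, which has dimension 7(7-1)/2 = 21 and rank (7-1)/2 = 3. In the classification of classical Lie algebras, the orthogonal algebra so(2n+1) in an odd number of variables has type B_n; here n = 3, so the Dynkin diagram is a chain of 3 nodes with a double edge at one end; the terminal node there is the unique short simple root (B_3). Hence the type is B_3.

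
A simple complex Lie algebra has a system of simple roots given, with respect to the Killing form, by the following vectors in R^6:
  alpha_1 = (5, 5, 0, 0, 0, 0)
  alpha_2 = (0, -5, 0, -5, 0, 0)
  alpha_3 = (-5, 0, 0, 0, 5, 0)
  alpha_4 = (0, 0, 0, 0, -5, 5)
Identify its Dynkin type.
type A_4

Compute the Cartan integers a_ij = 2(alpha_i, alpha_j)/(alpha_j, alpha_j); the resulting 4x4 Cartan matrix is
[[2, -1, -1, 0], [-1, 2, 0, 0], [-1, 0, 2, -1], [0, 0, -1, 2]].
All simple roots have the same length, so the diagram is simply laced. The associated Dynkin diagram is a chain of 4 nodes with single edges (A_4), so the type is A_4 (the algebra sl(5)).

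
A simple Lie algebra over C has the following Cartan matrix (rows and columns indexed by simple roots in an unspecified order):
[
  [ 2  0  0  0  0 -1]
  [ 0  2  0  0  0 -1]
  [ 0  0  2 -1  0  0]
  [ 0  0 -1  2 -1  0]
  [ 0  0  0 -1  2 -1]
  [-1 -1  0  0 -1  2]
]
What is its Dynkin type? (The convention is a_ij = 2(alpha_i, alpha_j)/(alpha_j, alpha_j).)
The matrix has rank 6 with 2's on the diagonal. Reading the off-diagonal entries as Dynkin edges (a single edge where a_ij = a_ji = -1; a double or triple edge where a_ij * a_ji = 2 or 3), the diagram is a chain of 4 nodes with a fork of two nodes at one end (D_6). One simple-root ordering that puts it in standard form is (alpha_3, alpha_4, alpha_5, alpha_6, alpha_1, alpha_2). So the algebra is type D_6, i.e. so(12).

D_6 (so(12))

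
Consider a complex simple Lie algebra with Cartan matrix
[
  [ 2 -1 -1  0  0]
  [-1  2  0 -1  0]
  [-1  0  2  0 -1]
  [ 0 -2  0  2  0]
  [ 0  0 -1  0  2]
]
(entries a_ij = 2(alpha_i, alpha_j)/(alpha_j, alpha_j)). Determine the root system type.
C_5

The matrix has rank 5 with 2's on the diagonal. Reading the off-diagonal entries as Dynkin edges (a single edge where a_ij = a_ji = -1; a double or triple edge where a_ij * a_ji = 2 or 3), the diagram is a chain of 5 nodes with a double edge at one end; the terminal node there is the unique long simple root (C_5). One simple-root ordering that puts it in standard form is (alpha_5, alpha_3, alpha_1, alpha_2, alpha_4). So the algebra is type C_5, i.e. sp(10).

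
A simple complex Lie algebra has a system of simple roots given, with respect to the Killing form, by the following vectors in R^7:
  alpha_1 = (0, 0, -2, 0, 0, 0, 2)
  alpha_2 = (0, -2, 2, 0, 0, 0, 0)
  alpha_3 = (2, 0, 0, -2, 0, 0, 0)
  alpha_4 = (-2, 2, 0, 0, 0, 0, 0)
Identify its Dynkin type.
Compute the Cartan integers a_ij = 2(alpha_i, alpha_j)/(alpha_j, alpha_j); the resulting 4x4 Cartan matrix is
[[2, -1, 0, 0], [-1, 2, 0, -1], [0, 0, 2, -1], [0, -1, -1, 2]].
All simple roots have the same length, so the diagram is simply laced. The associated Dynkin diagram is a chain of 4 nodes with single edges (A_4), so the type is A_4 (the algebra sl(5)).

A4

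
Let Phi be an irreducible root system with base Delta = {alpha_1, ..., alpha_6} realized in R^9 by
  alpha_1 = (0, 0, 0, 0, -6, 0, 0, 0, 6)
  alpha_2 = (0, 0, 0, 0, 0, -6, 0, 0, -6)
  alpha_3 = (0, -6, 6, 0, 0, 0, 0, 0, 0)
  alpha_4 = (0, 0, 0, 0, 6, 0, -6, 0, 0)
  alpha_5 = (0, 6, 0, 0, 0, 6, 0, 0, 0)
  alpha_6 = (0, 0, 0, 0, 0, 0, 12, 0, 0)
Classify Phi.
Compute the Cartan integers a_ij = 2(alpha_i, alpha_j)/(alpha_j, alpha_j); the resulting 6x6 Cartan matrix is
[[2, -1, 0, -1, 0, 0], [-1, 2, 0, 0, -1, 0], [0, 0, 2, 0, -1, 0], [-1, 0, 0, 2, 0, -1], [0, -1, -1, 0, 2, 0], [0, 0, 0, -2, 0, 2]].
The roots have two lengths (squared-length ratio 2:1); the short ones are alpha_{1,2,3,4,5}. The associated Dynkin diagram is a chain of 6 nodes with a double edge at one end; the terminal node there is the unique long simple root (C_6), so the type is C_6 (the algebra sp(12)).

C_6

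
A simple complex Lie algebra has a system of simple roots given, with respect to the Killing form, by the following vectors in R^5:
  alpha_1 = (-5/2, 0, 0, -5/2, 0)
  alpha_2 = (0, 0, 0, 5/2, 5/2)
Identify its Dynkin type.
A_2

Compute the Cartan integers a_ij = 2(alpha_i, alpha_j)/(alpha_j, alpha_j); the resulting 2x2 Cartan matrix is
[[2, -1], [-1, 2]].
All simple roots have the same length, so the diagram is simply laced. The associated Dynkin diagram is a chain of 2 nodes with single edges (A_2), so the type is A_2 (the algebra sl(3)).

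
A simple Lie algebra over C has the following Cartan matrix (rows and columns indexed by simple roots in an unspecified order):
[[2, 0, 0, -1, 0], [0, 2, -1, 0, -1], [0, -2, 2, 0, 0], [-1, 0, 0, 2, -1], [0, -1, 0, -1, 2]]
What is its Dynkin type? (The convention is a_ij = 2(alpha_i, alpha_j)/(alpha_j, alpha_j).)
C5

The matrix has rank 5 with 2's on the diagonal. Reading the off-diagonal entries as Dynkin edges (a single edge where a_ij = a_ji = -1; a double or triple edge where a_ij * a_ji = 2 or 3), the diagram is a chain of 5 nodes with a double edge at one end; the terminal node there is the unique long simple root (C_5). One simple-root ordering that puts it in standard form is (alpha_1, alpha_4, alpha_5, alpha_2, alpha_3). So the algebra is type C_5, i.e. sp(10).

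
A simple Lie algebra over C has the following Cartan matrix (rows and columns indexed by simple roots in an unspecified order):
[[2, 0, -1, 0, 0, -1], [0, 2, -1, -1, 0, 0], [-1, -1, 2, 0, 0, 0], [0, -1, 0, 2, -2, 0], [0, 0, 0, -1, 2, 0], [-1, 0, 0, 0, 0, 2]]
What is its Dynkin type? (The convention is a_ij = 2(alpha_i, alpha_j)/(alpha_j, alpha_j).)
B6

The matrix has rank 6 with 2's on the diagonal. Reading the off-diagonal entries as Dynkin edges (a single edge where a_ij = a_ji = -1; a double or triple edge where a_ij * a_ji = 2 or 3), the diagram is a chain of 6 nodes with a double edge at one end; the terminal node there is the unique short simple root (B_6). One simple-root ordering that puts it in standard form is (alpha_6, alpha_1, alpha_3, alpha_2, alpha_4, alpha_5). So the algebra is type B_6, i.e. so(13).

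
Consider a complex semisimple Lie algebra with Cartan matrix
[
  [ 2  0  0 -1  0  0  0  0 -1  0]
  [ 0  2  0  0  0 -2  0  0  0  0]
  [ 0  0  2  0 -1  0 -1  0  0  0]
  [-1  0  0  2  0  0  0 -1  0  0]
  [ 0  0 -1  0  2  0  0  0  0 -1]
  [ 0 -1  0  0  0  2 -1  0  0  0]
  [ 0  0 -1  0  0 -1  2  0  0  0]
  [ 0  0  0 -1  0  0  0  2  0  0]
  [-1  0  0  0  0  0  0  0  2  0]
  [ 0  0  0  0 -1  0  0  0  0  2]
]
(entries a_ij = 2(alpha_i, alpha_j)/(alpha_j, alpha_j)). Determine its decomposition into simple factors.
type A_4 ⊕ type C_6

The diagram associated to this matrix has two connected components: the simple roots {alpha_1, alpha_4, alpha_8, alpha_9} form a chain of 4 nodes with single edges (A_4), and {alpha_2, alpha_3, alpha_5, alpha_6, alpha_7, alpha_10} form a chain of 6 nodes with a double edge at one end; the terminal node there is the unique long simple root (C_6). A semisimple Lie algebra decomposes uniquely as the direct sum of simple ideals, one per connected component of its Dynkin diagram, so g ≅ A_4 ⊕ C_6 (dimension 24 + 78 = 102).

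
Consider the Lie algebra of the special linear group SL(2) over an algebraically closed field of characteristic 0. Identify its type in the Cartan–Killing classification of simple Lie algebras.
This is sl(2), which has dimension 2^2 - 1 = 3 and rank 2 - 1 = 1 (a Cartan subalgebra is the diagonal traceless matrices). In the classification of classical Lie algebras, the special linear algebra sl(n+1) has type A_n; here n = 1, so the Dynkin diagram is a chain of 1 nodes with single edges (A_1). Hence the type is A_1.

type A_1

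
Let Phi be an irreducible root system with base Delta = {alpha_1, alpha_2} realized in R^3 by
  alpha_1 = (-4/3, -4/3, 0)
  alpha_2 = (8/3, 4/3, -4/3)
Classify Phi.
Compute the Cartan integers a_ij = 2(alpha_i, alpha_j)/(alpha_j, alpha_j); the resulting 2x2 Cartan matrix is
[[2, -1], [-3, 2]].
The roots have two lengths (squared-length ratio 3:1); the short ones are alpha_{1}. The associated Dynkin diagram is two nodes joined by a triple edge (G_2), so the type is G_2.

G2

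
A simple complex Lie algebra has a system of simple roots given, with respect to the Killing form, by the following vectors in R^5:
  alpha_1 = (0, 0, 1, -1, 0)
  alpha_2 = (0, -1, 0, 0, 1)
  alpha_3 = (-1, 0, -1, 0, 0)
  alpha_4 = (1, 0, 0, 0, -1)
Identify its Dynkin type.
Compute the Cartan integers a_ij = 2(alpha_i, alpha_j)/(alpha_j, alpha_j); the resulting 4x4 Cartan matrix is
[[2, 0, -1, 0], [0, 2, 0, -1], [-1, 0, 2, -1], [0, -1, -1, 2]].
All simple roots have the same length, so the diagram is simply laced. The associated Dynkin diagram is a chain of 4 nodes with single edges (A_4), so the type is A_4 (the algebra sl(5)).

type A_4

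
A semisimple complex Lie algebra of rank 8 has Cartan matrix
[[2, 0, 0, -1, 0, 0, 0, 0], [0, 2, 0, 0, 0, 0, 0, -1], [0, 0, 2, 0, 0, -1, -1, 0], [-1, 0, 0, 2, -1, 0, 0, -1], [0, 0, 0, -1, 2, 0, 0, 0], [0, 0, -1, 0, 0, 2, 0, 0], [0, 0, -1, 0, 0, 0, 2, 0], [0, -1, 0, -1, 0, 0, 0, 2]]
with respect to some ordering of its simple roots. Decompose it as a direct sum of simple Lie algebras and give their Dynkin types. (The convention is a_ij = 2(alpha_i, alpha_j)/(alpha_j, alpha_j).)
The diagram associated to this matrix has two connected components: the simple roots {alpha_3, alpha_6, alpha_7} form a chain of 3 nodes with single edges (A_3), and {alpha_1, alpha_2, alpha_4, alpha_5, alpha_8} form a chain of 3 nodes with a fork of two nodes at one end (D_5). A semisimple Lie algebra decomposes uniquely as the direct sum of simple ideals, one per connected component of its Dynkin diagram, so g ≅ A_3 ⊕ D_5 (dimension 15 + 45 = 60).

type A_3 + type D_5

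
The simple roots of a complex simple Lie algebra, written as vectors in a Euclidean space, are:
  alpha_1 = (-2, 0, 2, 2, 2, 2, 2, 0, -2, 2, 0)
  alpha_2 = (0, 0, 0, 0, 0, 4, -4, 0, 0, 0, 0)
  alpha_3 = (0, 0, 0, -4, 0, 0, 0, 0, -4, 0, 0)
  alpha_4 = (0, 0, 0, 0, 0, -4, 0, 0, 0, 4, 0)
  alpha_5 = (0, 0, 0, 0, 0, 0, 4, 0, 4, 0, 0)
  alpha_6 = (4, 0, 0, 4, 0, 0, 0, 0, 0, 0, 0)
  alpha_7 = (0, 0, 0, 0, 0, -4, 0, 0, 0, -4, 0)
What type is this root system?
Compute the Cartan integers a_ij = 2(alpha_i, alpha_j)/(alpha_j, alpha_j); the resulting 7x7 Cartan matrix is
[[2, 0, 0, 0, 0, 0, -1], [0, 2, 0, -1, -1, 0, -1], [0, 0, 2, 0, -1, -1, 0], [0, -1, 0, 2, 0, 0, 0], [0, -1, -1, 0, 2, 0, 0], [0, 0, -1, 0, 0, 2, 0], [-1, -1, 0, 0, 0, 0, 2]].
All simple roots have the same length, so the diagram is simply laced. The associated Dynkin diagram is a chain of 6 nodes with one extra node attached to the third node from one end (E_7), so the type is E_7.

E7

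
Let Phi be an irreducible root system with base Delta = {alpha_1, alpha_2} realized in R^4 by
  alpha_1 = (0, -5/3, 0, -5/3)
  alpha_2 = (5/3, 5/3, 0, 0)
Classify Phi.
Compute the Cartan integers a_ij = 2(alpha_i, alpha_j)/(alpha_j, alpha_j); the resulting 2x2 Cartan matrix is
[[2, -1], [-1, 2]].
All simple roots have the same length, so the diagram is simply laced. The associated Dynkin diagram is a chain of 2 nodes with single edges (A_2), so the type is A_2 (the algebra sl(3)).

type A_2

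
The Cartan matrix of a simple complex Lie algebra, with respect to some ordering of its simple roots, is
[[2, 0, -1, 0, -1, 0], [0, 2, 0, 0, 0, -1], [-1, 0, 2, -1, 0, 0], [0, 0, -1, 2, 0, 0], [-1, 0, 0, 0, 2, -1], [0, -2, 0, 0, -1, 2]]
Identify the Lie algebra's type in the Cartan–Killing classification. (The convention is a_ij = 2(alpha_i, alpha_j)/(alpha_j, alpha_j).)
The matrix has rank 6 with 2's on the diagonal. Reading the off-diagonal entries as Dynkin edges (a single edge where a_ij = a_ji = -1; a double or triple edge where a_ij * a_ji = 2 or 3), the diagram is a chain of 6 nodes with a double edge at one end; the terminal node there is the unique short simple root (B_6). One simple-root ordering that puts it in standard form is (alpha_4, alpha_3, alpha_1, alpha_5, alpha_6, alpha_2). So the algebra is type B_6, i.e. so(13).

type B_6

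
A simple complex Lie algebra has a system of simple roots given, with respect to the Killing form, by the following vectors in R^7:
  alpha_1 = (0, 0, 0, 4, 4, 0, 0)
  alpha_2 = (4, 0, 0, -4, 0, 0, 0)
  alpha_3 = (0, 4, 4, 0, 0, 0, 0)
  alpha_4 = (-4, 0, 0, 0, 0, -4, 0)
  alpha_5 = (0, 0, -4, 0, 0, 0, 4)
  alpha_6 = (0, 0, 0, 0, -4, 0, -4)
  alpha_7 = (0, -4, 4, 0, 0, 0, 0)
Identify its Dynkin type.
D_7

Compute the Cartan integers a_ij = 2(alpha_i, alpha_j)/(alpha_j, alpha_j); the resulting 7x7 Cartan matrix is
[[2, -1, 0, 0, 0, -1, 0], [-1, 2, 0, -1, 0, 0, 0], [0, 0, 2, 0, -1, 0, 0], [0, -1, 0, 2, 0, 0, 0], [0, 0, -1, 0, 2, -1, -1], [-1, 0, 0, 0, -1, 2, 0], [0, 0, 0, 0, -1, 0, 2]].
All simple roots have the same length, so the diagram is simply laced. The associated Dynkin diagram is a chain of 5 nodes with a fork of two nodes at one end (D_7), so the type is D_7 (the algebra so(14)).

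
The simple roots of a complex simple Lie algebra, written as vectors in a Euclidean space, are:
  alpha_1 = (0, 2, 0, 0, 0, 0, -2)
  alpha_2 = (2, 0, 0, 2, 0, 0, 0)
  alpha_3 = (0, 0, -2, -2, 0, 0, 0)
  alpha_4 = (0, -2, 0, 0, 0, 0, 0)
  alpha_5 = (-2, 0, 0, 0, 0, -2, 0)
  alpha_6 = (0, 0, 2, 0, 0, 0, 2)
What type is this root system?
Compute the Cartan integers a_ij = 2(alpha_i, alpha_j)/(alpha_j, alpha_j); the resulting 6x6 Cartan matrix is
[[2, 0, 0, -2, 0, -1], [0, 2, -1, 0, -1, 0], [0, -1, 2, 0, 0, -1], [-1, 0, 0, 2, 0, 0], [0, -1, 0, 0, 2, 0], [-1, 0, -1, 0, 0, 2]].
The roots have two lengths (squared-length ratio 2:1); the short ones are alpha_{4}. The associated Dynkin diagram is a chain of 6 nodes with a double edge at one end; the terminal node there is the unique short simple root (B_6), so the type is B_6 (the algebra so(13)).

type B_6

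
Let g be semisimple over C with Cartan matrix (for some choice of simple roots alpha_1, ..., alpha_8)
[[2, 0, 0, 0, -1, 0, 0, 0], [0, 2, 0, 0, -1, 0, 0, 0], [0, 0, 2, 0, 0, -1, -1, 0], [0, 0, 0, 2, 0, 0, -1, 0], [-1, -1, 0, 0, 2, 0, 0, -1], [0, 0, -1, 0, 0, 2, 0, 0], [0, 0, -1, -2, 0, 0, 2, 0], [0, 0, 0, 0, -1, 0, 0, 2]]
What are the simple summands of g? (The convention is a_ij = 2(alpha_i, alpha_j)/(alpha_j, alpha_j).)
type B_4 + type D_4

The diagram associated to this matrix has two connected components: the simple roots {alpha_3, alpha_4, alpha_6, alpha_7} form a chain of 4 nodes with a double edge at one end; the terminal node there is the unique short simple root (B_4), and {alpha_1, alpha_2, alpha_5, alpha_8} form a chain of 2 nodes with a fork of two nodes at one end (D_4). A semisimple Lie algebra decomposes uniquely as the direct sum of simple ideals, one per connected component of its Dynkin diagram, so g ≅ B_4 ⊕ D_4 (dimension 36 + 28 = 64).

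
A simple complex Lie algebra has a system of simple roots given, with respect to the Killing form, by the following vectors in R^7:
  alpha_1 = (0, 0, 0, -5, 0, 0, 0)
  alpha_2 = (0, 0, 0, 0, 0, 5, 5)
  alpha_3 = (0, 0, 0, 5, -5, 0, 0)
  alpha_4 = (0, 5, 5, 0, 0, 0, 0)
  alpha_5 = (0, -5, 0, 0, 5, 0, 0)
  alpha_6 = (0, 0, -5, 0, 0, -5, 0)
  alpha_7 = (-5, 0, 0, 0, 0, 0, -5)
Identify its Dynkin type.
type B_7

Compute the Cartan integers a_ij = 2(alpha_i, alpha_j)/(alpha_j, alpha_j); the resulting 7x7 Cartan matrix is
[[2, 0, -1, 0, 0, 0, 0], [0, 2, 0, 0, 0, -1, -1], [-2, 0, 2, 0, -1, 0, 0], [0, 0, 0, 2, -1, -1, 0], [0, 0, -1, -1, 2, 0, 0], [0, -1, 0, -1, 0, 2, 0], [0, -1, 0, 0, 0, 0, 2]].
The roots have two lengths (squared-length ratio 2:1); the short ones are alpha_{1}. The associated Dynkin diagram is a chain of 7 nodes with a double edge at one end; the terminal node there is the unique short simple root (B_7), so the type is B_7 (the algebra so(15)).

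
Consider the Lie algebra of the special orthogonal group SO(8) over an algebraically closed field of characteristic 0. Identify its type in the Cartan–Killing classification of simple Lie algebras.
D4

This is so(8) with 8 even, which has dimension 8(8-1)/2 = 28 and rank 8/2 = 4. In the classification of classical Lie algebras, the orthogonal algebra so(2n) in an even number of variables has type D_n; here n = 4, so the Dynkin diagram is a chain of 2 nodes with a fork of two nodes at one end (D_4). Hence the type is D_4.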